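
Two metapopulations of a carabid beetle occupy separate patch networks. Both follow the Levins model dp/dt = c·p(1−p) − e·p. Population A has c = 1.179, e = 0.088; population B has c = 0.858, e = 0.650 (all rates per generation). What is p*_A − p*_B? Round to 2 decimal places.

A: p*_A = 1 − 0.088/1.179 = 0.9254.
B: p*_B = 1 − 0.650/0.858 = 0.2424.
p*_A − p*_B = 0.9254 − 0.2424 = 0.6829.

0.68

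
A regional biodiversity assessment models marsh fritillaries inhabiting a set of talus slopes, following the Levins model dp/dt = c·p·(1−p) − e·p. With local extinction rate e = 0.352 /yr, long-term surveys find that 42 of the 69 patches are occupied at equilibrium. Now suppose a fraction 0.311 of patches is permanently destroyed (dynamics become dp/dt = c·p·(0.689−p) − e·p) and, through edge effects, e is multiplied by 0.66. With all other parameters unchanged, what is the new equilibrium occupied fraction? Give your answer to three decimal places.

Observed p* = 42/69 = 0.60870.
Balance c(1−p*) = e gives c = e/(1 − 0.60870) = 0.352/0.39130 = 0.89957.
New p* = 0.689 − e/c = 0.689 − 0.23232/0.89957 = 0.43074.

0.431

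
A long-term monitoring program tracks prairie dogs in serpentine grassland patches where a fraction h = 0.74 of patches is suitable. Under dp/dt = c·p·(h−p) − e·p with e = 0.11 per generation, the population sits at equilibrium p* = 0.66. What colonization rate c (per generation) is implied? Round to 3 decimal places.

At equilibrium c(h−p*) = e, so c = e/(h−p*).
c = 0.11/(0.74 − 0.66) = 0.11/0.0800 = 1.3750.

1.375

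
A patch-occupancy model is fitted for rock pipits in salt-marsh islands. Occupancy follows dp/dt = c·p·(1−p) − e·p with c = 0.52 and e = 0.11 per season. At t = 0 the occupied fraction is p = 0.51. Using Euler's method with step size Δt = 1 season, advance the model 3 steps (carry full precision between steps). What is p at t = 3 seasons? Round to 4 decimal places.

Update rule: p ← p + [c·p·(1−p) − e·p]·Δt with Δt = 1.
p: 0.51000 → 0.58385  (Δp = +0.07385)
p: 0.58385 → 0.64597  (Δp = +0.06212)
p: 0.64597 → 0.69383  (Δp = +0.04786)

0.6938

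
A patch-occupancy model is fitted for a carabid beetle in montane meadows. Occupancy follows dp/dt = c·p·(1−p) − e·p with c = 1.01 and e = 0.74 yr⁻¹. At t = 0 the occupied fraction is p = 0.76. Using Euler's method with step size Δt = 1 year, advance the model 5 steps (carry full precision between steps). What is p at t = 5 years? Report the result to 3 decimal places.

0.289

Update rule: p ← p + [c·p·(1−p) − e·p]·Δt with Δt = 1.
p: 0.76000 → 0.38182  (Δp = -0.37818)
p: 0.38182 → 0.33767  (Δp = -0.04415)
p: 0.33767 → 0.31368  (Δp = -0.02399)
p: 0.31368 → 0.29899  (Δp = -0.01469)
p: 0.29899 → 0.28943  (Δp = -0.00956)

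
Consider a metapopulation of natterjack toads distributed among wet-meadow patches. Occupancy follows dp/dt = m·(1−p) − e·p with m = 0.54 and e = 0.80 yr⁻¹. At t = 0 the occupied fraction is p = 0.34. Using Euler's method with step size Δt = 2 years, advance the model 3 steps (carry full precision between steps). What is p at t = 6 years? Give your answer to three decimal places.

0.702

Update rule: p ← p + [m·(1−p) − e·p]·Δt with Δt = 2.
  1  |  dp/dt·Δt = +0.168800  |  p_1 = 0.508800
  2  |  dp/dt·Δt = -0.283584  |  p_2 = 0.225216
  3  |  dp/dt·Δt = +0.476421  |  p_3 = 0.701637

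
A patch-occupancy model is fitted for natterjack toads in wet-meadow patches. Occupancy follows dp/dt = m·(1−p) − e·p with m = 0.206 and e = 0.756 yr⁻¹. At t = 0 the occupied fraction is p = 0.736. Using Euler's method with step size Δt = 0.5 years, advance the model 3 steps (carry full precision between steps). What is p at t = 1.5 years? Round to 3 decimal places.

Update rule: p ← p + [m·(1−p) − e·p]·Δt with Δt = 0.5.
t = 0.5: p = 0.73600 + (-0.25102) = 0.48498
t = 1: p = 0.48498 + (-0.13028) = 0.35471
t = 1.5: p = 0.35471 + (-0.06761) = 0.28709

0.287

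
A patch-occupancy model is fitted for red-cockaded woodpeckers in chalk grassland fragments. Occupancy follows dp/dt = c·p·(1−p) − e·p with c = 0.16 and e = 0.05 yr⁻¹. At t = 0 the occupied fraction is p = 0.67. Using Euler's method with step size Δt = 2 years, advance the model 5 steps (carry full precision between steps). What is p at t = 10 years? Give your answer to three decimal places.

Update rule: p ← p + [c·p·(1−p) − e·p]·Δt with Δt = 2.
p: 0.67000 → 0.67375  (Δp = +0.00375)
p: 0.67375 → 0.67672  (Δp = +0.00296)
p: 0.67672 → 0.67905  (Δp = +0.00234)
p: 0.67905 → 0.68089  (Δp = +0.00184)
p: 0.68089 → 0.68233  (Δp = +0.00144)

0.682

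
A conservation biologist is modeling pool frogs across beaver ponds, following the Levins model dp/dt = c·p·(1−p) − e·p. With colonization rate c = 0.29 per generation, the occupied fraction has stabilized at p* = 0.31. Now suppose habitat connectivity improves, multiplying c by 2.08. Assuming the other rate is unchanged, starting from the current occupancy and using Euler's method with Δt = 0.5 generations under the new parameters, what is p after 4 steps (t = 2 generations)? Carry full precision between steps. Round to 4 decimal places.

0.4422

Balance c(1−p*) = e gives e = 0.29×(1 − 0.31000) = 0.20010.
Starting from p₀ = 0.31000; update p ← p + (dp/dt)·Δt with the new parameters.
  1  |  dp/dt·Δt = +0.033497  |  p_1 = 0.343497
  2  |  dp/dt·Δt = +0.033646  |  p_2 = 0.377143
  3  |  dp/dt·Δt = +0.033115  |  p_3 = 0.410257
  4  |  dp/dt·Δt = +0.031925  |  p_4 = 0.442182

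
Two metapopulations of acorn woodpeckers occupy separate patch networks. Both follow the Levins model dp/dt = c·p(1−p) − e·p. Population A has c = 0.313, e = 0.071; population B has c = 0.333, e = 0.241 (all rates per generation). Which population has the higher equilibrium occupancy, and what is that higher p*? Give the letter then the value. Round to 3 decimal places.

A: p*_A = 1 − 0.071/0.313 = 0.7732.
B: p*_B = 1 − 0.241/0.333 = 0.2763.
A is higher at 0.7732.

A, 0.773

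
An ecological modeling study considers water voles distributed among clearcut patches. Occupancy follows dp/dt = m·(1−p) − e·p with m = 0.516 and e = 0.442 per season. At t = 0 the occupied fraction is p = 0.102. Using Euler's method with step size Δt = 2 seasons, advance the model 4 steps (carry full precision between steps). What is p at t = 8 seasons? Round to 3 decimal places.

Update rule: p ← p + [m·(1−p) − e·p]·Δt with Δt = 2.
  1  |  dp/dt·Δt = +0.836568  |  p_1 = 0.938568
  2  |  dp/dt·Δt = -0.766296  |  p_2 = 0.172272
  3  |  dp/dt·Δt = +0.701927  |  p_3 = 0.874199
  4  |  dp/dt·Δt = -0.642965  |  p_4 = 0.231234

0.231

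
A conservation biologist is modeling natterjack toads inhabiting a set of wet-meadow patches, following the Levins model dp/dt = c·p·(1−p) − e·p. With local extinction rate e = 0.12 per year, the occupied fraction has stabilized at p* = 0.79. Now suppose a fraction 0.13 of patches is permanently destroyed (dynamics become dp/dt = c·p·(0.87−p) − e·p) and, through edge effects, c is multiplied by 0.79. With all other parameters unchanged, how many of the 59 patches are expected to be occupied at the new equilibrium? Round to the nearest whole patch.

Balance c(1−p*) = e gives c = e/(1 − 0.79000) = 0.12/0.21000 = 0.57143.
New p* = 0.87 − e/c = 0.87 − 0.12000/0.45143 = 0.60418.
Expected occupied = 59 × 0.60418 = 35.65 ≈ 36.

36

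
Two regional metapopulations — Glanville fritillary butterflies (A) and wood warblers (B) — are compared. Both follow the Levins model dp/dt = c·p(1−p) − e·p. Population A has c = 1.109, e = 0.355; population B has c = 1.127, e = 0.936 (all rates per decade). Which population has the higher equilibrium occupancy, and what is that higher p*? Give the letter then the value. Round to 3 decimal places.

A, 0.680

A: p*_A = 1 − 0.355/1.109 = 0.6799.
B: p*_B = 1 − 0.936/1.127 = 0.1695.
A is higher at 0.6799.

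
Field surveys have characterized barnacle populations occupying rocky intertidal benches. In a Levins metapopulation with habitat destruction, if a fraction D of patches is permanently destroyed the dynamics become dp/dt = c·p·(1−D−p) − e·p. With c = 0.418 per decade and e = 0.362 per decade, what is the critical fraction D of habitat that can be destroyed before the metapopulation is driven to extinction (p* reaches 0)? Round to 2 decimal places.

The nontrivial equilibrium is p* = (1−D) − e/c; extinction occurs when this hits zero.
So D_crit = 1 − e/c = 1 − 0.362/0.418 = 1 − 0.8660 = 0.1340.
Note this equals the original equilibrium occupancy — the Levins extinction-debt result.

0.13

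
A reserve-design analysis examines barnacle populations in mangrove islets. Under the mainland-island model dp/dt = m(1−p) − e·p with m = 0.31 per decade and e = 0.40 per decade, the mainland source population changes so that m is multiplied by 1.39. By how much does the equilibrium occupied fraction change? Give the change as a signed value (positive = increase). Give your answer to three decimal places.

Before: p* = 0.31/(0.31+0.40) = 0.4366.
After: m = 0.4309, e = 0.4; p* = 0.4309/0.8309 = 0.5186.
Δp* = 0.5186 − 0.4366 = +0.0820.

0.082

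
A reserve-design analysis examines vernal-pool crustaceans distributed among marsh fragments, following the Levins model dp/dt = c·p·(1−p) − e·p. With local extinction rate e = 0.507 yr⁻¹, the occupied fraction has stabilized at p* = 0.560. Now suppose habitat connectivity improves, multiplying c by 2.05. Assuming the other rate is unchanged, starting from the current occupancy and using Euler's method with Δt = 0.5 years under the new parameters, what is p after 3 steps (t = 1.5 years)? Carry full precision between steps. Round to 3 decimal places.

0.784

Balance c(1−p*) = e gives c = e/(1 − 0.56000) = 0.507/0.44000 = 1.15227.
Starting from p₀ = 0.56000; update p ← p + (dp/dt)·Δt with the new parameters.
  1  |  dp/dt·Δt = +0.149058  |  p_1 = 0.709058
  2  |  dp/dt·Δt = +0.063904  |  p_2 = 0.772962
  3  |  dp/dt·Δt = +0.011324  |  p_3 = 0.784286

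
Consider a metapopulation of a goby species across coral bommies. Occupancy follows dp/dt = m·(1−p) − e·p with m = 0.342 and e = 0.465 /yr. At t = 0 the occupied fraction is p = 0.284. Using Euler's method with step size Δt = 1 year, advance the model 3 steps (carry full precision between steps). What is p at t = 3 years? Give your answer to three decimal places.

Update rule: p ← p + [m·(1−p) − e·p]·Δt with Δt = 1.
  1  |  dp/dt·Δt = +0.112812  |  p_1 = 0.396812
  2  |  dp/dt·Δt = +0.021773  |  p_2 = 0.418585
  3  |  dp/dt·Δt = +0.004202  |  p_3 = 0.422787

0.423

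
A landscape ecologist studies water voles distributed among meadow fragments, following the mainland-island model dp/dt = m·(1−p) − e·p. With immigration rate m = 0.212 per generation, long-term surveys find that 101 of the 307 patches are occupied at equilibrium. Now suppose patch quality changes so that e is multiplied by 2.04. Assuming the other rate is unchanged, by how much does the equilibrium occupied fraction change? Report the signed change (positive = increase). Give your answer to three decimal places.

Observed p* = 101/307 = 0.32899.
Balance m(1−p*) = e·p* gives e = m(1−p*)/p* = 0.212×0.67101/0.32899 = 0.43240.
New p* = m/(m+e) = 0.21200/(0.21200+0.88210) = 0.19377.
Δp* = 0.19377 − 0.32899 = -0.13522.

-0.135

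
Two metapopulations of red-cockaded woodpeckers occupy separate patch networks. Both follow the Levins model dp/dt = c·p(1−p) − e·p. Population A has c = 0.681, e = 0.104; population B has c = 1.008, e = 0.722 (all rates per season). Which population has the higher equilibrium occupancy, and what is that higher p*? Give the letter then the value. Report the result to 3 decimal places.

A, 0.847

A: p*_A = 1 − 0.104/0.681 = 0.8473.
B: p*_B = 1 − 0.722/1.008 = 0.2837.
A is higher at 0.8473.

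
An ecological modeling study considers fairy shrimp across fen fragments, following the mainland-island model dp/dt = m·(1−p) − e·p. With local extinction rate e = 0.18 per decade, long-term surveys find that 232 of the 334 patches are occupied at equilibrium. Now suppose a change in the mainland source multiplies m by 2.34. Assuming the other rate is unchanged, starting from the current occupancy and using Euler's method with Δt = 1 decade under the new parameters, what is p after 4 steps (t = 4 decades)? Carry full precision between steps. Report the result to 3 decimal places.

0.842

Observed p* = 232/334 = 0.69461.
Balance m(1−p*) = e·p* gives m = e·p*/(1−p*) = 0.18×0.69461/0.30539 = 0.40941.
Starting from p₀ = 0.69461; update p ← p + (dp/dt)·Δt with the new parameters.
step 1: Δp = +0.16754, p = 0.86215
step 2: Δp = -0.02312, p = 0.83903
step 3: Δp = +0.00319, p = 0.84222
step 4: Δp = -0.00044, p = 0.84178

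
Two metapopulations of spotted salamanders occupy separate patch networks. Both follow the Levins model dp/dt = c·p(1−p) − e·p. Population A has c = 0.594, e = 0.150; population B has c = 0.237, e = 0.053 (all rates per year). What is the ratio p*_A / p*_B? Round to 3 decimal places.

A: p*_A = 1 − 0.150/0.594 = 0.7475.
B: p*_B = 1 − 0.053/0.237 = 0.7764.
p*_A / p*_B = 0.7475/0.7764 = 0.9628.

0.963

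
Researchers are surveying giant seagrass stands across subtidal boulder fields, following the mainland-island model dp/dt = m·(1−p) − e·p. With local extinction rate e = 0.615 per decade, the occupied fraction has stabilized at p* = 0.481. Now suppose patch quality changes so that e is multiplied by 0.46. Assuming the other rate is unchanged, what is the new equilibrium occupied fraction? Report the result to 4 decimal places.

Balance m(1−p*) = e·p* gives m = e·p*/(1−p*) = 0.615×0.48100/0.51900 = 0.56997.
New p* = m/(m+e) = 0.56997/(0.56997+0.28290) = 0.66830.

0.6683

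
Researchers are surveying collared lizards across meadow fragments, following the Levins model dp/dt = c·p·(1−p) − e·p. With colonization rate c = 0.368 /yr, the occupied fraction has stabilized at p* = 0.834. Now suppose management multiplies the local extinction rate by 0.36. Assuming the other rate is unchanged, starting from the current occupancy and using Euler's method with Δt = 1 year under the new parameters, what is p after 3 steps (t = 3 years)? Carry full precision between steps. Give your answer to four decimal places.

0.9065

Balance c(1−p*) = e gives e = 0.368×(1 − 0.83400) = 0.06109.
Starting from p₀ = 0.83400; update p ← p + (dp/dt)·Δt with the new parameters.
step 1: Δp = +0.03261, p = 0.86661
step 2: Δp = +0.02348, p = 0.89009
step 3: Δp = +0.01643, p = 0.90652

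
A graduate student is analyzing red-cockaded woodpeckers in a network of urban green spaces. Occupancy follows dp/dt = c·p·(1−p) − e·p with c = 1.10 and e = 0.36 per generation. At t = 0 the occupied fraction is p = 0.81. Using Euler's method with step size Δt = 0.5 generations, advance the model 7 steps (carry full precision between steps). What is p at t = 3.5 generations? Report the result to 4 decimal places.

0.6768

Update rule: p ← p + [c·p·(1−p) − e·p]·Δt with Δt = 0.5.
  1  |  dp/dt·Δt = -0.061155  |  p_1 = 0.748845
  2  |  dp/dt·Δt = -0.031350  |  p_2 = 0.717495
  3  |  dp/dt·Δt = -0.017666  |  p_3 = 0.699829
  4  |  dp/dt·Δt = -0.010431  |  p_4 = 0.689397
  5  |  dp/dt·Δt = -0.006321  |  p_5 = 0.683076
  6  |  dp/dt·Δt = -0.003888  |  p_6 = 0.679188
  7  |  dp/dt·Δt = -0.002414  |  p_7 = 0.676775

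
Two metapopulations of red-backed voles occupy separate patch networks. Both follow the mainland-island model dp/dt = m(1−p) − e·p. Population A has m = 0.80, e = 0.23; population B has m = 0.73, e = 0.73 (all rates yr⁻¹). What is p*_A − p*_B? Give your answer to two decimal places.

A: p*_A = m/(m+e) = 0.80/1.0300 = 0.7767.
B: p*_B = 0.73/1.4600 = 0.5000.
p*_A − p*_B = 0.7767 − 0.5000 = 0.2767.

0.28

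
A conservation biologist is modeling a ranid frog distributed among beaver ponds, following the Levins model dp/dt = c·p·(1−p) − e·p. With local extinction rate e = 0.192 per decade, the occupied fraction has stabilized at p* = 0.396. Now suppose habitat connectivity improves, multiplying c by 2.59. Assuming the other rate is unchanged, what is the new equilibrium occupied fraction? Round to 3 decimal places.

Balance c(1−p*) = e gives c = e/(1 − 0.39600) = 0.192/0.60400 = 0.31788.
New p* = 1 − e/c = 1 − 0.19200/0.82331 = 0.76680.

0.767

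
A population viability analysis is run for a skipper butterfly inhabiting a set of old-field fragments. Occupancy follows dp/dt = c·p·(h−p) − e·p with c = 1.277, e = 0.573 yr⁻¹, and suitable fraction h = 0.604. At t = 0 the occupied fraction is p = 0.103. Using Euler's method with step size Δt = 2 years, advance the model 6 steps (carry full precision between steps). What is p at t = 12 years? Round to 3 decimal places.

Update rule: p ← p + [c·p·(h−p) − e·p]·Δt with Δt = 2.
t = 2: p = 0.10300 + (+0.01376) = 0.11676
t = 4: p = 0.11676 + (+0.01149) = 0.12825
t = 6: p = 0.12825 + (+0.00886) = 0.13711
t = 8: p = 0.13711 + (+0.00637) = 0.14347
t = 10: p = 0.14347 + (+0.00433) = 0.14780
t = 12: p = 0.14780 + (+0.00283) = 0.15063

0.151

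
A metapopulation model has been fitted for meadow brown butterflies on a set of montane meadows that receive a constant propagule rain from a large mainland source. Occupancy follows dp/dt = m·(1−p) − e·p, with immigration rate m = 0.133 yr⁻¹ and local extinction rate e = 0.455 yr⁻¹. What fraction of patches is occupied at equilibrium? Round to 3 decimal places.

At equilibrium the propagule rain into empty patches balances local extinction: m(1−p*) = e·p*.
p* = m/(m+e) = 0.133/(0.133+0.455) = 0.133/0.5880 = 0.2262.

0.226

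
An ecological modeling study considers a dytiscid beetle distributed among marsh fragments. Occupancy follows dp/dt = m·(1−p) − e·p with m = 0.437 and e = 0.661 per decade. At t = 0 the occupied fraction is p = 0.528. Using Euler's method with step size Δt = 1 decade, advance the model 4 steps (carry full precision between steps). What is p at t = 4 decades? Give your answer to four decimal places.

Update rule: p ← p + [m·(1−p) − e·p]·Δt with Δt = 1.
p: 0.52800 → 0.38526  (Δp = -0.14274)
p: 0.38526 → 0.39924  (Δp = +0.01399)
p: 0.39924 → 0.39787  (Δp = -0.00137)
p: 0.39787 → 0.39801  (Δp = +0.00013)

0.3980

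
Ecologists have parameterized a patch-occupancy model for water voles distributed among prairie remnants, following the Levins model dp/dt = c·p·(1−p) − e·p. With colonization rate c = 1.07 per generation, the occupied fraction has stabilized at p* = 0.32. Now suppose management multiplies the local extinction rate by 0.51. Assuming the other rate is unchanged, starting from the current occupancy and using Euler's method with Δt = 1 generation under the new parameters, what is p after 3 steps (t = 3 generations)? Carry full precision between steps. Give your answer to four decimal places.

0.6031

Balance c(1−p*) = e gives e = 1.07×(1 − 0.32000) = 0.72760.
Starting from p₀ = 0.32000; update p ← p + (dp/dt)·Δt with the new parameters.
step 1: Δp = +0.11409, p = 0.43409
step 2: Δp = +0.10177, p = 0.53586
step 3: Δp = +0.06728, p = 0.60314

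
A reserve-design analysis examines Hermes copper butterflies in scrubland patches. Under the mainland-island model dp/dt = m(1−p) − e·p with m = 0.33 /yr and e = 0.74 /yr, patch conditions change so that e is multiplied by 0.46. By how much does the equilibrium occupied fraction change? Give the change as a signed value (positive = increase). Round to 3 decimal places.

Before: p* = 0.33/(0.33+0.74) = 0.3084.
After: m = 0.33, e = 0.3404; p* = 0.33/0.6704 = 0.4922.
Δp* = 0.4922 − 0.3084 = +0.1838.

0.184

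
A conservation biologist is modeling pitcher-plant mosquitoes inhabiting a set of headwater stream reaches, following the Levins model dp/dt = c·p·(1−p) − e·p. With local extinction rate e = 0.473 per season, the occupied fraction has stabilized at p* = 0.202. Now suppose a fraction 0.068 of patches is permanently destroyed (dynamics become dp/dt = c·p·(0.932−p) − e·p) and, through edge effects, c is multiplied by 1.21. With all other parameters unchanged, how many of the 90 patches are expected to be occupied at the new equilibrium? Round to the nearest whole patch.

Balance c(1−p*) = e gives c = e/(1 − 0.20200) = 0.473/0.79800 = 0.59273.
New p* = 0.932 − e/c = 0.932 − 0.47300/0.71720 = 0.27249.
Expected occupied = 90 × 0.27249 = 24.52 ≈ 25.

25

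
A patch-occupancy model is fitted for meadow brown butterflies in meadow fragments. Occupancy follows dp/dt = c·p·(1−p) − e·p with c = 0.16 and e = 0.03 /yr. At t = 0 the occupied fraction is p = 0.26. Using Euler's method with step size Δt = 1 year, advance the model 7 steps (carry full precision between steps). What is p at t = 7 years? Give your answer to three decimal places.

0.436

Update rule: p ← p + [c·p·(1−p) − e·p]·Δt with Δt = 1.
  1  |  dp/dt·Δt = +0.022984  |  p_1 = 0.282984
  2  |  dp/dt·Δt = +0.023975  |  p_2 = 0.306959
  3  |  dp/dt·Δt = +0.024829  |  p_3 = 0.331788
  4  |  dp/dt·Δt = +0.025519  |  p_4 = 0.357307
  5  |  dp/dt·Δt = +0.026023  |  p_5 = 0.383330
  6  |  dp/dt·Δt = +0.026322  |  p_6 = 0.409652
  7  |  dp/dt·Δt = +0.026404  |  p_7 = 0.436057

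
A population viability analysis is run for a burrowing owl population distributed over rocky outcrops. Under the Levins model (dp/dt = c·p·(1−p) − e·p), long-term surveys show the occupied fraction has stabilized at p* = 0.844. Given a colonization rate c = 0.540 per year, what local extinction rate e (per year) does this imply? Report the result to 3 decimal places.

At equilibrium c(1−p*) = e.
e = 0.540 × (1 − 0.844) = 0.540 × 0.1560 = 0.0842.

0.084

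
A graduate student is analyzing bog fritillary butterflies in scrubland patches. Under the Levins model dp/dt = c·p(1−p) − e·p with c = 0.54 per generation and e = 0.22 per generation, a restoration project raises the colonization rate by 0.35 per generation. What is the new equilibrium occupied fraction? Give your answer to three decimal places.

0.753

Before: p* = 1 − 0.22/0.54 = 0.5926.
After the change, c = 0.89, e = 0.22, so p* = 1 − 0.22/0.89 = 0.7528.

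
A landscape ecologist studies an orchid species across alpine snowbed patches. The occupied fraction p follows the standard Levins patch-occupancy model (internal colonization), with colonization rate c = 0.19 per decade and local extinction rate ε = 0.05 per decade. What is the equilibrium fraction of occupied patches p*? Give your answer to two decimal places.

0.74

Setting dp/dt = 0 and dividing through by p* gives c·(1−p*) = ε.
So p* = 1 − ε/c = 1 − 0.05/0.19 = 1 − 0.2632 = 0.7368.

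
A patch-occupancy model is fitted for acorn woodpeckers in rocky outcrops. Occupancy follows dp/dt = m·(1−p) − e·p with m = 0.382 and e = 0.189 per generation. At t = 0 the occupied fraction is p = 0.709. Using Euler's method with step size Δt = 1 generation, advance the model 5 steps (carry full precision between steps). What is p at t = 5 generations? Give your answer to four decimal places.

Update rule: p ← p + [m·(1−p) − e·p]·Δt with Δt = 1.
p: 0.70900 → 0.68616  (Δp = -0.02284)
p: 0.68616 → 0.67636  (Δp = -0.00980)
p: 0.67636 → 0.67216  (Δp = -0.00420)
p: 0.67216 → 0.67036  (Δp = -0.00180)
p: 0.67036 → 0.66958  (Δp = -0.00077)

0.6696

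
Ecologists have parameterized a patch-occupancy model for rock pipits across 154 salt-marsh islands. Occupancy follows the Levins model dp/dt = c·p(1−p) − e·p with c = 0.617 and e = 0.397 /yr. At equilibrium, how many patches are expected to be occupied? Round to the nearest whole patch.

p* = 1 − e/c = 1 − 0.397/0.617 = 0.3566.
Expected occupied patches = N × p* = 154 × 0.3566 = 54.91 ≈ 55.

55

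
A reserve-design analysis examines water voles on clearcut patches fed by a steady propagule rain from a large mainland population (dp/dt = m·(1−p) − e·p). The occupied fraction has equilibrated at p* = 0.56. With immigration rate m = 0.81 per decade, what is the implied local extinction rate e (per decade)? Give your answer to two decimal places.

0.64

At equilibrium m(1−p*) = e·p*, so e = m(1−p*)/p*.
e = 0.81 × 0.4400 / 0.56 = 0.6364.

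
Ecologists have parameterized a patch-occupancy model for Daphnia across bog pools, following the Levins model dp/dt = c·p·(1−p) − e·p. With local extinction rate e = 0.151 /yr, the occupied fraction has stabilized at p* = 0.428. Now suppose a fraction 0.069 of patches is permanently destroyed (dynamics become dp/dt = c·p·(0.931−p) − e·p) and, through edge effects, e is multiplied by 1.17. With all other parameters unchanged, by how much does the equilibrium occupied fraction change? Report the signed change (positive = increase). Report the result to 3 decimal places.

-0.166

Balance c(1−p*) = e gives c = e/(1 − 0.42800) = 0.151/0.57200 = 0.26399.
New p* = 0.931 − e/c = 0.931 − 0.17667/0.26399 = 0.26177.
Δp* = 0.26177 − 0.42800 = -0.16623.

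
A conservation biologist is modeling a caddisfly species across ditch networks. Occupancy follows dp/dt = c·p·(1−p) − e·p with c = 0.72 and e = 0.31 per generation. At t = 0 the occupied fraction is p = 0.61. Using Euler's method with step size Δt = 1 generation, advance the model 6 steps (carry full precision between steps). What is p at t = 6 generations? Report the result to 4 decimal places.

Update rule: p ← p + [c·p·(1−p) − e·p]·Δt with Δt = 1.
  1  |  dp/dt·Δt = -0.017812  |  p_1 = 0.592188
  2  |  dp/dt·Δt = -0.009697  |  p_2 = 0.582491
  3  |  dp/dt·Δt = -0.005472  |  p_3 = 0.577019
  4  |  dp/dt·Δt = -0.003147  |  p_4 = 0.573872
  5  |  dp/dt·Δt = -0.001830  |  p_5 = 0.572043
  6  |  dp/dt·Δt = -0.001070  |  p_6 = 0.570973

0.5710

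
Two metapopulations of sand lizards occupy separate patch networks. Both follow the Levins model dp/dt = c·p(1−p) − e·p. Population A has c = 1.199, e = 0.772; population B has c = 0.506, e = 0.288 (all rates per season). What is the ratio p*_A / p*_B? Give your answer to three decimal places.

0.827

A: p*_A = 1 − 0.772/1.199 = 0.3561.
B: p*_B = 1 − 0.288/0.506 = 0.4308.
p*_A / p*_B = 0.3561/0.4308 = 0.8266.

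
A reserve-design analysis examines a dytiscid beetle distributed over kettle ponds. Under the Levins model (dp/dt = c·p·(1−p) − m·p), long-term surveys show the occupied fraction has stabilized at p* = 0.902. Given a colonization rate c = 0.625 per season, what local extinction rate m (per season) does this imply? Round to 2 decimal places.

At equilibrium c(1−p*) = m.
m = 0.625 × (1 − 0.902) = 0.625 × 0.0980 = 0.0612.

0.06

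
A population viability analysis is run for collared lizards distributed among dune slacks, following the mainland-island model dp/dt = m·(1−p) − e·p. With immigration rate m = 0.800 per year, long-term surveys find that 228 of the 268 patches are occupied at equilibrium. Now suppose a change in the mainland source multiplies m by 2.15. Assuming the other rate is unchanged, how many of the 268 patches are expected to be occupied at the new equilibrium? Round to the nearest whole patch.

Observed p* = 228/268 = 0.85075.
Balance m(1−p*) = e·p* gives e = m(1−p*)/p* = 0.800×0.14925/0.85075 = 0.14035.
New p* = m/(m+e) = 1.72000/(1.72000+0.14035) = 0.92456.
Expected occupied = 268 × 0.92456 = 247.78 ≈ 248.

248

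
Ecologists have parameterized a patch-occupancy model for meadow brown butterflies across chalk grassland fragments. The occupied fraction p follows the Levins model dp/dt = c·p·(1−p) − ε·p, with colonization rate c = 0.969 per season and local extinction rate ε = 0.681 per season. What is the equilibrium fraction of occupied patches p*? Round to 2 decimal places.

Setting dp/dt = 0 and dividing through by p* gives c·(1−p*) = ε.
So p* = 1 − ε/c = 1 − 0.681/0.969 = 1 − 0.7028 = 0.2972.

0.30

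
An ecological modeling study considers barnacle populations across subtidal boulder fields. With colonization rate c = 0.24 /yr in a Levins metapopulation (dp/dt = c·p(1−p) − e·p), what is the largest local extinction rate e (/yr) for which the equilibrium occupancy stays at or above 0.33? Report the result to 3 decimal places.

0.161

1 − e/c ≥ 0.33 ⇒ e ≤ c(1 − 0.33) = 0.24 × 0.6700.
e_max = 0.1608.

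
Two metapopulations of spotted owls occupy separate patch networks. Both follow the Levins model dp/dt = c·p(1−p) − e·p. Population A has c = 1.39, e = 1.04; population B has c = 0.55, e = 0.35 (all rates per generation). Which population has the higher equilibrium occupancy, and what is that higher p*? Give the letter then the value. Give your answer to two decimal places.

A: p*_A = 1 − 1.04/1.39 = 0.2518.
B: p*_B = 1 − 0.35/0.55 = 0.3636.
B is higher at 0.3636.

B, 0.36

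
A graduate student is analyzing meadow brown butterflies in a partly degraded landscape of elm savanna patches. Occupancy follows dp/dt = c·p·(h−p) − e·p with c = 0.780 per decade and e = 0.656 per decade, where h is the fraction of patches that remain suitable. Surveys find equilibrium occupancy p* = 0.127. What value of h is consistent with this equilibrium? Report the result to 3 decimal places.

0.968

At equilibrium c(h−p*) = e, so h = p* + e/c.
h = 0.127 + 0.656/0.780 = 0.127 + 0.8410 = 0.9680.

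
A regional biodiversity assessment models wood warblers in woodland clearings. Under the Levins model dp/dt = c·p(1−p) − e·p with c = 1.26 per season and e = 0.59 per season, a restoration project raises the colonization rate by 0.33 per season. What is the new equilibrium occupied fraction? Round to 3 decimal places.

Before: p* = 1 − 0.59/1.26 = 0.5317.
After the change, c = 1.59, e = 0.59, so p* = 1 − 0.59/1.59 = 0.6289.

0.629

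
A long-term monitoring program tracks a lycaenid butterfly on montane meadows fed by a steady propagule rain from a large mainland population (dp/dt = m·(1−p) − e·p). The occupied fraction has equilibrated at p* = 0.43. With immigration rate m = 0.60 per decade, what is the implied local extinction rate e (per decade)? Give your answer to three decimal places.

0.795

At equilibrium m(1−p*) = e·p*, so e = m(1−p*)/p*.
e = 0.60 × 0.5700 / 0.43 = 0.7953.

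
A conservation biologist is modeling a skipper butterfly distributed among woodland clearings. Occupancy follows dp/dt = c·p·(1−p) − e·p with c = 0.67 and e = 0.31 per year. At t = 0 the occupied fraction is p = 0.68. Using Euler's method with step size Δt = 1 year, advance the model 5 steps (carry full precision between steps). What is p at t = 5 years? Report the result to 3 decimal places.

Update rule: p ← p + [c·p·(1−p) − e·p]·Δt with Δt = 1.
  1  |  dp/dt·Δt = -0.065008  |  p_1 = 0.614992
  2  |  dp/dt·Δt = -0.032007  |  p_2 = 0.582985
  3  |  dp/dt·Δt = -0.017839  |  p_3 = 0.565146
  4  |  dp/dt·Δt = -0.010539  |  p_4 = 0.554607
  5  |  dp/dt·Δt = -0.006426  |  p_5 = 0.548181

0.548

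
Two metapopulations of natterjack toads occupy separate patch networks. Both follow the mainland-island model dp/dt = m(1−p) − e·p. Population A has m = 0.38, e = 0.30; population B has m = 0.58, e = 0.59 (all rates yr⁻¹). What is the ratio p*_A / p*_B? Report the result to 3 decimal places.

A: p*_A = m/(m+e) = 0.38/0.6800 = 0.5588.
B: p*_B = 0.58/1.1700 = 0.4957.
p*_A / p*_B = 0.5588/0.4957 = 1.1273.

1.127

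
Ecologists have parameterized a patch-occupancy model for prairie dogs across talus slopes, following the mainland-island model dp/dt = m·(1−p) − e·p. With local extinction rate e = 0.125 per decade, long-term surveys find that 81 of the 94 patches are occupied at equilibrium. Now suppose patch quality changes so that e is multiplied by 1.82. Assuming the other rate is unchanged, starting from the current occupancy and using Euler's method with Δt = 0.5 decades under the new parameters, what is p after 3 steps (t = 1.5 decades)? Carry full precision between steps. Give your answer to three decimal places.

Observed p* = 81/94 = 0.86170.
Balance m(1−p*) = e·p* gives m = e·p*/(1−p*) = 0.125×0.86170/0.13830 = 0.77885.
Starting from p₀ = 0.86170; update p ← p + (dp/dt)·Δt with the new parameters.
step 1: Δp = -0.04416, p = 0.81754
step 2: Δp = -0.02194, p = 0.79560
step 3: Δp = -0.01090, p = 0.78470

0.785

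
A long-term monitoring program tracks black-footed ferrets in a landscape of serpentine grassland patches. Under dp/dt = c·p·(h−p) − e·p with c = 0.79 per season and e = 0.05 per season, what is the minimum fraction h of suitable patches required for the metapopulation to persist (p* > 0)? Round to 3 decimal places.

p* = h − e/c is positive only when h > e/c.
h_min = e/c = 0.05/0.79 = 0.0633.

0.063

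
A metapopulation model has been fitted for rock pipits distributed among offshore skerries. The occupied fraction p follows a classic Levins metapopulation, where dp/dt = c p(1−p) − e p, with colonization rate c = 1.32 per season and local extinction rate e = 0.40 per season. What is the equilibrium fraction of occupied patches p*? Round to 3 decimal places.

0.697

At equilibrium, colonization balances extinction: c·p*·(1−p*) = e·p*.
So p* = 1 − e/c = 1 − 0.40/1.32 = 1 − 0.3030 = 0.6970.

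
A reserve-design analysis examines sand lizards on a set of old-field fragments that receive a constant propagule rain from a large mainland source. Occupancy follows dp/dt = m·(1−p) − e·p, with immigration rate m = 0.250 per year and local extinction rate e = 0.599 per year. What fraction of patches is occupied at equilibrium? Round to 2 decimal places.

0.29

At equilibrium the propagule rain into empty patches balances local extinction: m(1−p*) = e·p*.
p* = m/(m+e) = 0.250/(0.250+0.599) = 0.250/0.8490 = 0.2945.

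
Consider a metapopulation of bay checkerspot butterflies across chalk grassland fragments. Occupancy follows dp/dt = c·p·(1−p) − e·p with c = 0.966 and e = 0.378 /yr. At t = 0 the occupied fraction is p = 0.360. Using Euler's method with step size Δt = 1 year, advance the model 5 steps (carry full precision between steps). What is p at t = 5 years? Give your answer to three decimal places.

0.600

Update rule: p ← p + [c·p·(1−p) − e·p]·Δt with Δt = 1.
  1  |  dp/dt·Δt = +0.086486  |  p_1 = 0.446486
  2  |  dp/dt·Δt = +0.069962  |  p_2 = 0.516448
  3  |  dp/dt·Δt = +0.046021  |  p_3 = 0.562469
  4  |  dp/dt·Δt = +0.025117  |  p_4 = 0.587586
  5  |  dp/dt·Δt = +0.011982  |  p_5 = 0.599568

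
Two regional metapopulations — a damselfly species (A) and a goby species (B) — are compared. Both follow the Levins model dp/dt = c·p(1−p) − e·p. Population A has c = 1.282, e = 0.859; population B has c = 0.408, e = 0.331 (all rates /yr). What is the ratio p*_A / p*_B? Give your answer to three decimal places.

1.748

A: p*_A = 1 − 0.859/1.282 = 0.3300.
B: p*_B = 1 − 0.331/0.408 = 0.1887.
p*_A / p*_B = 0.3300/0.1887 = 1.7483.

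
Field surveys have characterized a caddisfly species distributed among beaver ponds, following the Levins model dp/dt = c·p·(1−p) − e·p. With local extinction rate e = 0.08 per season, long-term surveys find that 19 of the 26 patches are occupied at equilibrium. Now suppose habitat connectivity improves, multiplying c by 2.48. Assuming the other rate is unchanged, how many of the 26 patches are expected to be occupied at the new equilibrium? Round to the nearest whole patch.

Observed p* = 19/26 = 0.73077.
Balance c(1−p*) = e gives c = e/(1 − 0.73077) = 0.08/0.26923 = 0.29714.
New p* = 1 − e/c = 1 − 0.08000/0.73691 = 0.89144.
Expected occupied = 26 × 0.89144 = 23.18 ≈ 23.

23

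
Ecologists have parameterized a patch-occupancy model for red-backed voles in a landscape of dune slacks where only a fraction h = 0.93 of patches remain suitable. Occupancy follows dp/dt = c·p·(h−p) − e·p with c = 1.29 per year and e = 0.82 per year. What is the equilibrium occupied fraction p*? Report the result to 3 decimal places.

Setting dp/dt = 0 and dividing by p* gives c·(h−p*) = e.
So p* = h − e/c = 0.93 − 0.82/1.29 = 0.93 − 0.6357 = 0.2943.

0.294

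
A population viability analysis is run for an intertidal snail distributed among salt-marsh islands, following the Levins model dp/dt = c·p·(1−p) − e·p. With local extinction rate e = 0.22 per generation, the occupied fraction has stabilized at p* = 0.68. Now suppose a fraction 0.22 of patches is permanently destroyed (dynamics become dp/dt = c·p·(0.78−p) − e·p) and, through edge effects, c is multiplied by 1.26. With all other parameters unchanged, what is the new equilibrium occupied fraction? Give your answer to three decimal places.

Balance c(1−p*) = e gives c = e/(1 − 0.68000) = 0.22/0.32000 = 0.68750.
New p* = 0.78 − e/c = 0.78 − 0.22000/0.86625 = 0.52603.

0.526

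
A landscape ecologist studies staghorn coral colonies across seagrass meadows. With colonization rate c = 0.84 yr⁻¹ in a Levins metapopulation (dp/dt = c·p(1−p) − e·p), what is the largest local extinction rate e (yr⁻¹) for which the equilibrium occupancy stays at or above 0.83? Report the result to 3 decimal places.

0.143

1 − e/c ≥ 0.83 ⇒ e ≤ c(1 − 0.83) = 0.84 × 0.1700.
e_max = 0.1428.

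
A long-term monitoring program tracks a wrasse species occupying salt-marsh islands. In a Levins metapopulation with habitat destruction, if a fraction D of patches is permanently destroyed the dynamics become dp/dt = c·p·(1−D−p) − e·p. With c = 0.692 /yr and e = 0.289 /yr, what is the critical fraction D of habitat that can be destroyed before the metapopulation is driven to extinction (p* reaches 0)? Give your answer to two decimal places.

The nontrivial equilibrium is p* = (1−D) − e/c; extinction occurs when this hits zero.
So D_crit = 1 − e/c = 1 − 0.289/0.692 = 1 − 0.4176 = 0.5824.
Note this equals the original equilibrium occupancy — the Levins extinction-debt result.

0.58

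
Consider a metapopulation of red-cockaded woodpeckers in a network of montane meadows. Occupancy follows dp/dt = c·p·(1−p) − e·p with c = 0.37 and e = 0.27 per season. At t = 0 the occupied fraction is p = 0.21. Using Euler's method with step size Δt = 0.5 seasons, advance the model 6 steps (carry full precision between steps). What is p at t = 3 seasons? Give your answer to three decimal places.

Update rule: p ← p + [c·p·(1−p) − e·p]·Δt with Δt = 0.5.
  1  |  dp/dt·Δt = +0.002341  |  p_1 = 0.212341
  2  |  dp/dt·Δt = +0.002276  |  p_2 = 0.214617
  3  |  dp/dt·Δt = +0.002210  |  p_3 = 0.216827
  4  |  dp/dt·Δt = +0.002144  |  p_4 = 0.218971
  5  |  dp/dt·Δt = +0.002078  |  p_5 = 0.221049
  6  |  dp/dt·Δt = +0.002013  |  p_6 = 0.223062

0.223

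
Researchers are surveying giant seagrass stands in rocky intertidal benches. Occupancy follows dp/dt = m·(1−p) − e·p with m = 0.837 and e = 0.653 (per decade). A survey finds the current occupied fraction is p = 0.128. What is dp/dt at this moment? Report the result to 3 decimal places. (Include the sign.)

0.646

Colonization term: m·(1−p) = 0.837×0.8720 = 0.72986.
Extinction term: e·p = 0.08358.
dp/dt = 0.72986 − 0.08358 = 0.64628.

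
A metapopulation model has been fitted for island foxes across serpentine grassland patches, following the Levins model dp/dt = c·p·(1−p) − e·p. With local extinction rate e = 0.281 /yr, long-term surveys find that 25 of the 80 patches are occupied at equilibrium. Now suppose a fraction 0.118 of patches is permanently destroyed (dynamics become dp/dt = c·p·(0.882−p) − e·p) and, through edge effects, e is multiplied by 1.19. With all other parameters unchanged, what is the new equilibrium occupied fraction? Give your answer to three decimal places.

Observed p* = 25/80 = 0.31250.
Balance c(1−p*) = e gives c = e/(1 − 0.31250) = 0.281/0.68750 = 0.40873.
New p* = 0.882 − e/c = 0.882 − 0.33439/0.40873 = 0.06388.

0.064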